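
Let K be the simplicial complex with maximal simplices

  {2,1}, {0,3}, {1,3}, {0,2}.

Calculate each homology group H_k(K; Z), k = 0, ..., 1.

We work with the vertex ordering 0 < 1 < 2 < 3. The simplices of K, each written with vertices in increasing order, are:

  0-simplices (4): [0], [1], [2], [3]
  1-simplices (4): [0,2], [0,3], [1,2], [1,3]

Hence C_0 ≅ Z^4, C_1 ≅ Z^4.

Boundary ∂_1: C_1 → C_0 sends each edge [p,q] (with p < q) to q − p.
The resulting 4×4 matrix has rank 3, and its Smith normal form has invariant factors (1,1,1).

Now H_k = ker ∂_k / im ∂_{k+1}, so:

  H_0: rank C_0 − rank ∂_1 = 4 − 3 = 1, and the invariant factors of ∂_1 are all 1, so H_0 ≅ Z.
  H_1: rank ker ∂_1 − rank ∂_2 = (4 − 3) − 0 = 1, and there is no ∂_2, so H_1 ≅ Z.

H_0 ≅ Z,  H_1 ≅ Z.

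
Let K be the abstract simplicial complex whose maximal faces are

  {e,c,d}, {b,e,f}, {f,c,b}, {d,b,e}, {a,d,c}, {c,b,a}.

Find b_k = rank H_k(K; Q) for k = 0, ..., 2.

K has 6 vertices, 12 edges, 6 triangles.
rank ∂_0 = 0, rank ∂_1 = 5 ⇒ b_0 = 6 − 0 − 5 = 1; all invariant factors of ∂_1 are 1 so no torsion. So H_0 = Z.
rank ∂_1 = 5, rank ∂_2 = 6 ⇒ b_1 = 12 − 5 − 6 = 1; all invariant factors of ∂_2 are 1 so no torsion. So H_1 = Z.
rank ∂_2 = 6, rank ∂_3 = 0 ⇒ b_2 = 6 − 6 − 0 = 0. So H_2 = 0.

b_0 = 1, b_1 = 1, b_2 = 0.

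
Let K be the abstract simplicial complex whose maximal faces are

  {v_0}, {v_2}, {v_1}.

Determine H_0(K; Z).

We work with the vertex ordering v_0 < v_1 < v_2. The simplices of K, each written with vertices in increasing order, are:

  0-simplices (3): [v_0], [v_1], [v_2]

giving chain groups C_0 ≅ Z^3.

Computing H_k = (kernel of ∂_k) / (image of ∂_{k+1}):

  H_0: rank C_0 − rank ∂_1 = 3 − 0 = 3, and there is no ∂_1, so H_0 ≅ Z^3.

(K is a triangulation of a set of 3 points.)

H_0 = Z^3.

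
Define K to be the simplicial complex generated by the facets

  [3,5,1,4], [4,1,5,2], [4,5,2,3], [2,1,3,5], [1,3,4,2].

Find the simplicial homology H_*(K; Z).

We work with the vertex ordering 1 < 2 < 3 < 4 < 5. The simplices of K, each written with vertices in increasing order, are:

  0-simplices (5): [1], [2], [3], [4], [5]
  1-simplices (10): [1,2], [1,3], [1,4], [1,5], [2,3], [2,4], [2,5], [3,4], [3,5], [4,5]
  2-simplices (10): [1,2,3], [1,2,4], [1,2,5], [1,3,4], [1,3,5], [1,4,5], [2,3,4], [2,3,5], [2,4,5], [3,4,5]
  3-simplices (5): [1,2,3,4], [1,2,3,5], [1,2,4,5], [1,3,4,5], [2,3,4,5]

Hence C_0 ≅ Z^5, C_1 ≅ Z^10, C_2 ≅ Z^10, C_3 ≅ Z^5.

∂_1: C_1 → C_0 is given by ∂[p,q] = [q] − [p]. For instance
  ∂[3,5] = [5] − [3].
As a 5×10 matrix over Z this has rank 4, with invariant factors (1,1,1,1).

The boundary map ∂_2: C_2 → C_1 maps a triangle to the signed sum of its edges. For instance
  ∂[1,4,5] = [4,5] − [1,5] + [1,4],
  ∂[2,4,5] = [4,5] − [2,5] + [2,4].
This gives a 10×10 integer matrix of rank 6; reducing to Smith normal form yields diagonal entries (1,1,1,1,1,1).

∂_3: C_3 → C_2 sends each 3-simplex σ to the alternating sum Σ_i (−1)^i (σ with its i-th vertex removed). For instance
  ∂[1,2,4,5] = [2,4,5] − [1,4,5] + [1,2,5] − [1,2,4],
  ∂[1,2,3,4] = [2,3,4] − [1,3,4] + [1,2,4] − [1,2,3].
This gives a 10×5 integer matrix of rank 4; reducing to Smith normal form yields diagonal entries (1,1,1,1).

Computing H_k = (kernel of ∂_k) / (image of ∂_{k+1}):

  H_0: rank C_0 − rank ∂_1 = 5 − 4 = 1, and the invariant factors of ∂_1 are all 1, so H_0 = Z.
  H_1: rank ker ∂_1 − rank ∂_2 = (10 − 4) − 6 = 0, and the invariant factors of ∂_2 are all 1, so H_1 = 0.
  H_2: rank ker ∂_2 − rank ∂_3 = (10 − 6) − 4 = 0, and the invariant factors of ∂_3 are all 1, so H_2 = 0.
  H_3: rank ker ∂_3 − rank ∂_4 = (5 − 4) − 0 = 1, and there is no ∂_4, so H_3 = Z.

As a check, the Euler characteristic is 5 − 10 + 10 − 5 = 0, which agrees with 1 − 0 + 0 − 1 = 0.

H_0 = Z,  H_1 = 0,  H_2 = 0,  H_3 = Z.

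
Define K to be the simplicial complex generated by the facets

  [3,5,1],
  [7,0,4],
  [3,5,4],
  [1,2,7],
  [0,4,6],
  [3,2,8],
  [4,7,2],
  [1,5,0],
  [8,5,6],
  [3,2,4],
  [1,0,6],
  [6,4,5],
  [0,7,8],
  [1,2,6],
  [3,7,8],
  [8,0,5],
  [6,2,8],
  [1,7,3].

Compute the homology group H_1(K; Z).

H_1 ≅ Z ⊕ Z/2Z.

Fix the vertex order 0 < 1 < 2 < 3 < 4 < 5 < 6 < 7 < 8 and write every simplex with vertices in increasing order. Then dim K = 2 and the simplices of K are:

  0-simplices (9): [0], [1], [2], [3], [4], [5], [6], [7], [8]
  1-simplices (27): (27 of them)
  2-simplices (18): [0,1,5], [0,1,6], [0,4,6], [0,4,7], [0,5,8], [0,7,8], [1,2,6], [1,2,7], [1,3,5], [1,3,7], [2,3,4], [2,3,8], [2,4,7], [2,6,8], [3,4,5], [3,7,8], [4,5,6], [5,6,8]

so the chain groups are C_0 ≅ Z^9, C_1 ≅ Z^27, C_2 ≅ Z^18.

The boundary map ∂_1: C_1 → C_0 is given by ∂[p,q] = [q] − [p].
This gives a 9×27 integer matrix of rank 8; reducing to Smith normal form yields diagonal entries (1,1,1,1,1,1,1,1).

The boundary map ∂_2: C_2 → C_1 maps a triangle to the signed sum of its edges. For instance
  ∂[2,3,4] = [3,4] − [2,4] + [2,3],
  ∂[1,3,5] = [3,5] − [1,5] + [1,3].
As a 27×18 matrix over Z this has rank 18, with invariant factors (1,1,1,1,1,1,1,1,1,1,1,1,1,1,1,1,1,2).

From H_k ≅ ker(∂_k) / im(∂_{k+1}) we obtain:

  H_1: rank ker ∂_1 − rank ∂_2 = (27 − 8) − 18 = 1, and ∂_2 has invariant factor 2 > 1, so H_1 ≅ Z ⊕ Z/2Z.

(K is a triangulation of the Klein bottle.)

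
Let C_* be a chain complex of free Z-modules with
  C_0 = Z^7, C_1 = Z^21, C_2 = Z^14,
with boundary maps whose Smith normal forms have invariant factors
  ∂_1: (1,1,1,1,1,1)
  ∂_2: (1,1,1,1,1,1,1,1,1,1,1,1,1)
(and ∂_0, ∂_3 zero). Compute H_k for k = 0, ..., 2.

H_0: b_0 = 7 − 0 − 6 = 1; torsion from ∂_1 factors > 1: none. So H_0 ≅ Z.
H_1: b_1 = 21 − 6 − 13 = 2; torsion from ∂_2 factors > 1: none. So H_1 ≅ Z^2.
H_2: b_2 = 14 − 13 − 0 = 1; torsion from ∂_3 factors > 1: none. So H_2 ≅ Z.

H_0 ≅ Z,  H_1 ≅ Z^2,  H_2 ≅ Z.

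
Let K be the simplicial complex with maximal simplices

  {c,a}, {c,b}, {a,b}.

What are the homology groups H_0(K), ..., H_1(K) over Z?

H_0 = Z,  H_1 = Z.

Order the vertices as a < b < c. Listing each simplex with vertices in this order, K has dimension 1 with simplices:

  0-simplices (3): a, b, c
  1-simplices (3): ab, ac, bc

so the chain groups are C_0 ≅ Z^3, C_1 ≅ Z^3.

Boundary ∂_1: C_1 → C_0 maps an edge to its endpoints' difference, ∂[p,q] = q − p. For instance
  ∂ac = c − a.
This gives a 3×3 integer matrix of rank 2; reducing to Smith normal form yields diagonal entries (1,1).

Now H_k = ker ∂_k / im ∂_{k+1}, so:

  H_0: rank C_0 − rank ∂_1 = 3 − 2 = 1, and the invariant factors of ∂_1 are all 1, so H_0 = Z.
  H_1: rank ker ∂_1 − rank ∂_2 = (3 − 2) − 0 = 1, and there is no ∂_2, so H_1 = Z.

As a check, the Euler characteristic is 3 − 3 = 0, which agrees with 1 − 1 = 0.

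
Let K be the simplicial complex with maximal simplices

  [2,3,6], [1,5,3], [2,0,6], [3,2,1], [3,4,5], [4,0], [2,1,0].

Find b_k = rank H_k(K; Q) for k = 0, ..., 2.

Order the vertices as 0 < 1 < 2 < 3 < 4 < 5 < 6. Listing each simplex with vertices in this order, K has dimension 2 with simplices:

  0-simplices (7): [0], [1], [2], [3], [4], [5], [6]
  1-simplices (13): [0,1], [0,2], [0,4], [0,6], [1,2], [1,3], [1,5], [2,3], [2,6], [3,4], [3,5], [3,6], [4,5]
  2-simplices (6): [0,1,2], [0,2,6], [1,2,3], [1,3,5], [2,3,6], [3,4,5]

so the chain groups are C_0 ≅ Z^7, C_1 ≅ Z^13, C_2 ≅ Z^6.

Boundary ∂_1: C_1 → C_0 maps an edge to its endpoints' difference, ∂[p,q] = q − p. For instance
  ∂[3,6] = [6] − [3].
As a 7×13 matrix over Z this has rank 6, with invariant factors (1,1,1,1,1,1).

Boundary ∂_2: C_2 → C_1 sends each 2-simplex [p,q,r] to [q,r] − [p,r] + [p,q]. For instance
  ∂[0,1,2] = [1,2] − [0,2] + [0,1],
  ∂[0,2,6] = [2,6] − [0,6] + [0,2].
This gives a 13×6 integer matrix of rank 6; reducing to Smith normal form yields diagonal entries (1,1,1,1,1,1).

Reading off H_k = ker ∂_k / im ∂_{k+1}:

  H_0: rank C_0 − rank ∂_1 = 7 − 6 = 1, and the invariant factors of ∂_1 are all 1, so H_0 = Z.
  H_1: rank ker ∂_1 − rank ∂_2 = (13 − 6) − 6 = 1, and the invariant factors of ∂_2 are all 1, so H_1 = Z.
  H_2: rank ker ∂_2 − rank ∂_3 = (6 − 6) − 0 = 0, and there is no ∂_3, so H_2 = 0.

As a check, the Euler characteristic is 7 − 13 + 6 = 0, which agrees with 1 − 1 + 0 = 0.

Hence the Betti numbers are b_0 = 1, b_1 = 1, b_2 = 0.

b_0 = 1, b_1 = 1, b_2 = 0.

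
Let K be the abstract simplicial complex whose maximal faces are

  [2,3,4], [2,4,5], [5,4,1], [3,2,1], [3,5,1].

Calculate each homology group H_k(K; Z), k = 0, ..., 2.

Take the total order 1 < 2 < 3 < 4 < 5 on the vertex set. Then K (dimension 2) consists of the simplices:

  0-simplices (5): [1], [2], [3], [4], [5]
  1-simplices (10): [1,2], [1,3], [1,4], [1,5], [2,3], [2,4], [2,5], [3,4], [3,5], [4,5]
  2-simplices (5): [1,2,3], [1,3,5], [1,4,5], [2,3,4], [2,4,5]

Hence C_0 ≅ Z^5, C_1 ≅ Z^10, C_2 ≅ Z^5.

Boundary ∂_1: C_1 → C_0 is given by ∂[p,q] = [q] − [p]. For instance
  ∂[2,3] = [3] − [2].
As a 5×10 matrix over Z this has rank 4, with invariant factors (1,1,1,1).

∂_2: C_2 → C_1 sends each 2-simplex [p,q,r] to [q,r] − [p,r] + [p,q]. For instance
  ∂[1,2,3] = [2,3] − [1,3] + [1,2],
  ∂[1,4,5] = [4,5] − [1,5] + [1,4].
This gives a 10×5 integer matrix of rank 5; reducing to Smith normal form yields diagonal entries (1,1,1,1,1).

From H_k ≅ ker(∂_k) / im(∂_{k+1}) we obtain:

  H_0: rank C_0 − rank ∂_1 = 5 − 4 = 1, and the invariant factors of ∂_1 are all 1, so H_0 = Z.
  H_1: rank ker ∂_1 − rank ∂_2 = (10 − 4) − 5 = 1, and the invariant factors of ∂_2 are all 1, so H_1 = Z.
  H_2: rank ker ∂_2 − rank ∂_3 = (5 − 5) − 0 = 0, and there is no ∂_3, so H_2 = 0.

H_0 ≅ Z,  H_1 ≅ Z,  H_2 = 0.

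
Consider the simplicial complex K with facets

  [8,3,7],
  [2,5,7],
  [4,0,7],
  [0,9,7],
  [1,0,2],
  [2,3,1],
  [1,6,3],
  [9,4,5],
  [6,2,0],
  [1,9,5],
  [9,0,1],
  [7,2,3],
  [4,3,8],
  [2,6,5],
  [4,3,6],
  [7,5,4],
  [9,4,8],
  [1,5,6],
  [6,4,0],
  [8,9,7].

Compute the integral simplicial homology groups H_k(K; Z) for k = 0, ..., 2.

We work with the vertex ordering 0 < 1 < 2 < 3 < 4 < 5 < 6 < 7 < 8 < 9. The simplices of K, each written with vertices in increasing order, are:

  0-simplices (10): [0], [1], [2], [3], [4], [5], [6], [7], [8], [9]
  1-simplices (30): (30 of them)
  2-simplices (20): (20 of them)

so the chain groups are C_0 ≅ Z^10, C_1 ≅ Z^30, C_2 ≅ Z^20.

∂_1: C_1 → C_0 maps an edge to its endpoints' difference, ∂[p,q] = q − p.
This gives a 10×30 integer matrix of rank 9; reducing to Smith normal form yields diagonal entries (1,1,1,1,1,1,1,1,1).

Boundary ∂_2: C_2 → C_1 sends each 2-simplex [p,q,r] to [q,r] − [p,r] + [p,q]. For instance
  ∂[0,1,2] = [1,2] − [0,2] + [0,1],
  ∂[4,5,7] = [5,7] − [4,7] + [4,5].
The 30×20 boundary matrix has rank 20 and Smith normal form diag(1,1,1,1,1,1,1,1,1,1,1,1,1,1,1,1,1,1,1,2).

Computing H_k = (kernel of ∂_k) / (image of ∂_{k+1}):

  H_0: rank C_0 − rank ∂_1 = 10 − 9 = 1, and the invariant factors of ∂_1 are all 1, so H_0 ≅ Z.
  H_1: rank ker ∂_1 − rank ∂_2 = (30 − 9) − 20 = 1, and ∂_2 has invariant factor 2 > 1, so H_1 ≅ Z ⊕ Z/2Z.
  H_2: rank ker ∂_2 − rank ∂_3 = (20 − 20) − 0 = 0, and there is no ∂_3, so H_2 ≅ 0.

(K is a triangulation of the Klein bottle.)

H_0 ≅ Z,  H_1 ≅ Z ⊕ Z/2Z,  H_2 = 0.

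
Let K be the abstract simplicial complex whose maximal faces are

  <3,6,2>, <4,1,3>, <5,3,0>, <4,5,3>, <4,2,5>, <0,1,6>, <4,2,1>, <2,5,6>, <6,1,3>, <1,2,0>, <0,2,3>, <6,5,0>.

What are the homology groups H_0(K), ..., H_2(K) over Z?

H_0 = Z,  H_1 = Z_2,  H_2 = 0.

Order the vertices as 0 < 1 < 2 < 3 < 4 < 5 < 6. Listing each simplex with vertices in this order, K has dimension 2 with simplices:

  0-simplices (7): [0], [1], [2], [3], [4], [5], [6]
  1-simplices (18): [0,1], [0,2], [0,3], [0,5], [0,6], [1,2], [1,3], [1,4], [1,6], [2,3], [2,4], [2,5], [2,6], [3,4], [3,5], [3,6], [4,5], [5,6]
  2-simplices (12): [0,1,2], [0,1,6], [0,2,3], [0,3,5], [0,5,6], [1,2,4], [1,3,4], [1,3,6], [2,3,6], [2,4,5], [2,5,6], [3,4,5]

Hence C_0 ≅ Z^7, C_1 ≅ Z^18, C_2 ≅ Z^12.

Boundary ∂_1: C_1 → C_0 sends each edge [p,q] (with p < q) to q − p.
This gives a 7×18 integer matrix of rank 6; reducing to Smith normal form yields diagonal entries (1,1,1,1,1,1).

∂_2: C_2 → C_1 maps a triangle to the signed sum of its edges. For instance
  ∂[0,1,6] = [1,6] − [0,6] + [0,1],
  ∂[0,3,5] = [3,5] − [0,5] + [0,3].
The resulting 18×12 matrix has rank 12, and its Smith normal form has invariant factors (1,1,1,1,1,1,1,1,1,1,1,2).

From H_k ≅ ker(∂_k) / im(∂_{k+1}) we obtain:

  H_0: rank C_0 − rank ∂_1 = 7 − 6 = 1, and the invariant factors of ∂_1 are all 1, so H_0 = Z.
  H_1: rank ker ∂_1 − rank ∂_2 = (18 − 6) − 12 = 0, and ∂_2 has invariant factor 2 > 1, so H_1 = Z_2.
  H_2: rank ker ∂_2 − rank ∂_3 = (12 − 12) − 0 = 0, and there is no ∂_3, so H_2 = 0.

As a check, the Euler characteristic is 7 − 18 + 12 = 1, which agrees with 1 − 0 + 0 = 1.
(K is a triangulation of the real projective plane RP^2.)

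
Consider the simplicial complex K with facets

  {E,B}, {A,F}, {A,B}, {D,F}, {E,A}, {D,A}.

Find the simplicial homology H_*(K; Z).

Take the total order A < B < D < E < F on the vertex set. Then K (dimension 1) consists of the simplices:

  0-simplices (5): A, B, D, E, F
  1-simplices (6): AB, AD, AE, AF, BE, DF

Hence C_0 ≅ Z^5, C_1 ≅ Z^6.

The boundary map ∂_1: C_1 → C_0 is given by ∂[p,q] = [q] − [p]. For instance
  ∂AD = D − A.
The resulting 5×6 matrix has rank 4, and its Smith normal form has invariant factors (1,1,1,1).

From H_k ≅ ker(∂_k) / im(∂_{k+1}) we obtain:

  H_0: rank C_0 − rank ∂_1 = 5 − 4 = 1, and the invariant factors of ∂_1 are all 1, so H_0 ≅ Z.
  H_1: rank ker ∂_1 − rank ∂_2 = (6 − 4) − 0 = 2, and there is no ∂_2, so H_1 ≅ Z^2.

H_0 ≅ Z,  H_1 ≅ Z^2.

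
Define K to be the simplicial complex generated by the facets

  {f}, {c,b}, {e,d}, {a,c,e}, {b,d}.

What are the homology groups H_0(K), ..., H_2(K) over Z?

H_0 ≅ Z^2,  H_1 ≅ Z,  H_2 = 0.

We work with the vertex ordering a < b < c < d < e < f. The simplices of K, each written with vertices in increasing order, are:

  0-simplices (6): a, b, c, d, e, f
  1-simplices (6): ac, ae, bc, bd, ce, de
  2-simplices (1): ace

so the chain groups are C_0 ≅ Z^6, C_1 ≅ Z^6, C_2 ≅ Z^1.

The boundary map ∂_1: C_1 → C_0 is given by ∂[p,q] = [q] − [p]. For instance
  ∂ae = e − a.
As a 6×6 matrix over Z this has rank 4, with invariant factors (1,1,1,1).

The boundary map ∂_2: C_2 → C_1 sends each 2-simplex [p,q,r] to [q,r] − [p,r] + [p,q]. For instance
  ∂ace = ce − ae + ac.
This gives a 6×1 integer matrix of rank 1; reducing to Smith normal form yields diagonal entries (1).

Now H_k = ker ∂_k / im ∂_{k+1}, so:

  H_0: rank C_0 − rank ∂_1 = 6 − 4 = 2, and the invariant factors of ∂_1 are all 1, so H_0 ≅ Z^2.
  H_1: rank ker ∂_1 − rank ∂_2 = (6 − 4) − 1 = 1, and the invariant factors of ∂_2 are all 1, so H_1 ≅ Z.
  H_2: rank ker ∂_2 − rank ∂_3 = (1 − 1) − 0 = 0, and there is no ∂_3, so H_2 ≅ 0.

As a check, the Euler characteristic is 6 − 6 + 1 = 1, which agrees with 2 − 1 + 0 = 1.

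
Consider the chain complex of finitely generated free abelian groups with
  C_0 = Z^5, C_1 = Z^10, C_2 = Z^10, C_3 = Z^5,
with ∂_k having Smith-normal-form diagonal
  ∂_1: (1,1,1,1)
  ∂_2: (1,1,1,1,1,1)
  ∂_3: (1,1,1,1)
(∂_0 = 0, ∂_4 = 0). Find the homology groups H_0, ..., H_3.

H_0 ≅ Z,  H_1 = 0,  H_2 = 0,  H_3 ≅ Z.

H_0: b_0 = 5 − 0 − 4 = 1; torsion from ∂_1 factors > 1: none. So H_0 ≅ Z.
H_1: b_1 = 10 − 4 − 6 = 0; torsion from ∂_2 factors > 1: none. So H_1 ≅ 0.
H_2: b_2 = 10 − 6 − 4 = 0; torsion from ∂_3 factors > 1: none. So H_2 ≅ 0.
H_3: b_3 = 5 − 4 − 0 = 1; torsion from ∂_4 factors > 1: none. So H_3 ≅ Z.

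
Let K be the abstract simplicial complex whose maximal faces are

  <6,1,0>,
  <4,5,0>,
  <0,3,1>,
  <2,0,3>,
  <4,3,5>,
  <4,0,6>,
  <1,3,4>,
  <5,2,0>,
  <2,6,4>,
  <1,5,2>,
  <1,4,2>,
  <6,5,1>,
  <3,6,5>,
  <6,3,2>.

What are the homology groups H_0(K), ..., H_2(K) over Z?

H_0 = Z,  H_1 = Z^2,  H_2 = Z.

Take the total order 0 < 1 < 2 < 3 < 4 < 5 < 6 on the vertex set. Then K (dimension 2) consists of the simplices:

  0-simplices (7): [0], [1], [2], [3], [4], [5], [6]
  1-simplices (21): [0,1], [0,2], [0,3], [0,4], [0,5], [0,6], [1,2], [1,3], [1,4], [1,5], [1,6], [2,3], [2,4], [2,5], [2,6], [3,4], [3,5], [3,6], [4,5], [4,6], [5,6]
  2-simplices (14): [0,1,3], [0,1,6], [0,2,3], [0,2,5], [0,4,5], [0,4,6], [1,2,4], [1,2,5], [1,3,4], [1,5,6], [2,3,6], [2,4,6], [3,4,5], [3,5,6]

giving chain groups C_0 ≅ Z^7, C_1 ≅ Z^21, C_2 ≅ Z^14.

The boundary map ∂_1: C_1 → C_0 is given by ∂[p,q] = [q] − [p].
This gives a 7×21 integer matrix of rank 6; reducing to Smith normal form yields diagonal entries (1,1,1,1,1,1).

Boundary ∂_2: C_2 → C_1 maps a triangle to the signed sum of its edges. For instance
  ∂[0,1,3] = [1,3] − [0,3] + [0,1],
  ∂[0,1,6] = [1,6] − [0,6] + [0,1].
As a 21×14 matrix over Z this has rank 13, with invariant factors (1,1,1,1,1,1,1,1,1,1,1,1,1).

Now H_k = ker ∂_k / im ∂_{k+1}, so:

  H_0: rank C_0 − rank ∂_1 = 7 − 6 = 1, and the invariant factors of ∂_1 are all 1, so H_0 = Z.
  H_1: rank ker ∂_1 − rank ∂_2 = (21 − 6) − 13 = 2, and the invariant factors of ∂_2 are all 1, so H_1 = Z^2.
  H_2: rank ker ∂_2 − rank ∂_3 = (14 − 13) − 0 = 1, and there is no ∂_3, so H_2 = Z.

As a check, the Euler characteristic is 7 − 21 + 14 = 0, which agrees with 1 − 2 + 1 = 0.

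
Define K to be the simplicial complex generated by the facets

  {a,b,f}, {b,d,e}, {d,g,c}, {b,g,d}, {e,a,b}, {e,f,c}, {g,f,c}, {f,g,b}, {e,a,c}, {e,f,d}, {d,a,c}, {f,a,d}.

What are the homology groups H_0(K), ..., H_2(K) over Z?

We work with the vertex ordering a < b < c < d < e < f < g. The simplices of K, each written with vertices in increasing order, are:

  0-simplices (7): a, b, c, d, e, f, g
  1-simplices (18): ab, ac, ad, ae, af, bd, be, bf, bg, cd, ce, cf, cg, de, df, dg, ef, fg
  2-simplices (12): abe, abf, acd, ace, adf, bde, bdg, bfg, cdg, cef, cfg, def

Hence C_0 ≅ Z^7, C_1 ≅ Z^18, C_2 ≅ Z^12.

Boundary ∂_1: C_1 → C_0 is given by ∂[p,q] = [q] − [p].
This gives a 7×18 integer matrix of rank 6; reducing to Smith normal form yields diagonal entries (1,1,1,1,1,1).

∂_2: C_2 → C_1 maps a triangle to the signed sum of its edges. For instance
  ∂ace = ce − ae + ac,
  ∂def = ef − df + de.
This gives a 18×12 integer matrix of rank 12; reducing to Smith normal form yields diagonal entries (1,1,1,1,1,1,1,1,1,1,1,2).

From H_k ≅ ker(∂_k) / im(∂_{k+1}) we obtain:

  H_0: rank C_0 − rank ∂_1 = 7 − 6 = 1, and the invariant factors of ∂_1 are all 1, so H_0 = Z.
  H_1: rank ker ∂_1 − rank ∂_2 = (18 − 6) − 12 = 0, and ∂_2 has invariant factor 2 > 1, so H_1 = Z/2.
  H_2: rank ker ∂_2 − rank ∂_3 = (12 − 12) − 0 = 0, and there is no ∂_3, so H_2 = 0.

As a check, the Euler characteristic is 7 − 18 + 12 = 1, which agrees with 1 − 0 + 0 = 1.

H_0 = Z,  H_1 = Z/2,  H_2 = 0.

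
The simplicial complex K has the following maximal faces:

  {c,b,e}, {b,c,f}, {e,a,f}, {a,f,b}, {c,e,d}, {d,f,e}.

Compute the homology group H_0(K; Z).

Take the total order a < b < c < d < e < f on the vertex set. Then K (dimension 2) consists of the simplices:

  0-simplices (6): a, b, c, d, e, f
  1-simplices (12): ab, ae, af, bc, be, bf, cd, ce, cf, de, df, ef
  2-simplices (6): abf, aef, bce, bcf, cde, def

Hence C_0 ≅ Z^6, C_1 ≅ Z^12, C_2 ≅ Z^6.

Boundary ∂_1: C_1 → C_0 maps an edge to its endpoints' difference, ∂[p,q] = q − p.
The 6×12 boundary matrix has rank 5 and Smith normal form diag(1,1,1,1,1).

Boundary ∂_2: C_2 → C_1 acts by ∂[p,q,r] = [q,r] − [p,r] + [p,q]. For instance
  ∂abf = bf − af + ab,
  ∂bce = ce − be + bc.
The 12×6 boundary matrix has rank 6 and Smith normal form diag(1,1,1,1,1,1).

Now H_k = ker ∂_k / im ∂_{k+1}, so:

  H_0: rank C_0 − rank ∂_1 = 6 − 5 = 1, and the invariant factors of ∂_1 are all 1, so H_0 ≅ Z.

(K is a triangulation of the cylinder S^1 x I.)

H_0 = Z.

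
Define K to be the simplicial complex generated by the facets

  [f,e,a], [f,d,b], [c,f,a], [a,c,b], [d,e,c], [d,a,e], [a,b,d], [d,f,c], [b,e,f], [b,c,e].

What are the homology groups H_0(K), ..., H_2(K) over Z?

Take the total order a < b < c < d < e < f on the vertex set. Then K (dimension 2) consists of the simplices:

  0-simplices (6): a, b, c, d, e, f
  1-simplices (15): ab, ac, ad, ae, af, bc, bd, be, bf, cd, ce, cf, de, df, ef
  2-simplices (10): abc, abd, acf, ade, aef, bce, bdf, bef, cde, cdf

giving chain groups C_0 ≅ Z^6, C_1 ≅ Z^15, C_2 ≅ Z^10.

The boundary map ∂_1: C_1 → C_0 maps an edge to its endpoints' difference, ∂[p,q] = q − p. For instance
  ∂be = e − b.
This gives a 6×15 integer matrix of rank 5; reducing to Smith normal form yields diagonal entries (1,1,1,1,1).

Boundary ∂_2: C_2 → C_1 maps a triangle to the signed sum of its edges. For instance
  ∂ade = de − ae + ad,
  ∂bdf = df − bf + bd.
The 15×10 boundary matrix has rank 10 and Smith normal form diag(1,1,1,1,1,1,1,1,1,2).

Now H_k = ker ∂_k / im ∂_{k+1}, so:

  H_0: rank C_0 − rank ∂_1 = 6 − 5 = 1, and the invariant factors of ∂_1 are all 1, so H_0 = Z.
  H_1: rank ker ∂_1 − rank ∂_2 = (15 − 5) − 10 = 0, and ∂_2 has invariant factor 2 > 1, so H_1 = Z/2.
  H_2: rank ker ∂_2 − rank ∂_3 = (10 − 10) − 0 = 0, and there is no ∂_3, so H_2 = 0.

H_0 = Z,  H_1 = Z/2,  H_2 = 0.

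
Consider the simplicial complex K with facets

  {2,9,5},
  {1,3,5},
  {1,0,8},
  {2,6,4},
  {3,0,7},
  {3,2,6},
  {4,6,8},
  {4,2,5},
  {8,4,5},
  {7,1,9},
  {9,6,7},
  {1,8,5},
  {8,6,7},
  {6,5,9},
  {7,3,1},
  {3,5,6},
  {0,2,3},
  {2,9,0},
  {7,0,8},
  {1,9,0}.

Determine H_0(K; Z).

H_0 ≅ Z.

Take the total order 0 < 1 < 2 < 3 < 4 < 5 < 6 < 7 < 8 < 9 on the vertex set. Then K (dimension 2) consists of the simplices:

  0-simplices (10): [0], [1], [2], [3], [4], [5], [6], [7], [8], [9]
  1-simplices (30): (30 of them)
  2-simplices (20): (20 of them)

giving chain groups C_0 ≅ Z^10, C_1 ≅ Z^30, C_2 ≅ Z^20.

∂_1: C_1 → C_0 maps an edge to its endpoints' difference, ∂[p,q] = q − p.
The resulting 10×30 matrix has rank 9, and its Smith normal form has invariant factors (1,1,1,1,1,1,1,1,1).

∂_2: C_2 → C_1 sends each 2-simplex [p,q,r] to [q,r] − [p,r] + [p,q]. For instance
  ∂[1,3,5] = [3,5] − [1,5] + [1,3],
  ∂[4,5,8] = [5,8] − [4,8] + [4,5].
This gives a 30×20 integer matrix of rank 20; reducing to Smith normal form yields diagonal entries (1,1,1,1,1,1,1,1,1,1,1,1,1,1,1,1,1,1,1,2).

Computing H_k = (kernel of ∂_k) / (image of ∂_{k+1}):

  H_0: rank C_0 − rank ∂_1 = 10 − 9 = 1, and the invariant factors of ∂_1 are all 1, so H_0 ≅ Z.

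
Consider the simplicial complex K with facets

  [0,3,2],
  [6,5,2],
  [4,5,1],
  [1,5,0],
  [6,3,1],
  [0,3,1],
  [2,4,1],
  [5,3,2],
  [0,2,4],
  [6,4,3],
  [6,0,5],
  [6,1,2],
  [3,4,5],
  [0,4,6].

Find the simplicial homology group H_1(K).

H_1 ≅ Z^2.

Order the vertices as 0 < 1 < 2 < 3 < 4 < 5 < 6. Listing each simplex with vertices in this order, K has dimension 2 with simplices:

  0-simplices (7): [0], [1], [2], [3], [4], [5], [6]
  1-simplices (21): [0,1], [0,2], [0,3], [0,4], [0,5], [0,6], [1,2], [1,3], [1,4], [1,5], [1,6], [2,3], [2,4], [2,5], [2,6], [3,4], [3,5], [3,6], [4,5], [4,6], [5,6]
  2-simplices (14): [0,1,3], [0,1,5], [0,2,3], [0,2,4], [0,4,6], [0,5,6], [1,2,4], [1,2,6], [1,3,6], [1,4,5], [2,3,5], [2,5,6], [3,4,5], [3,4,6]

Hence C_0 ≅ Z^7, C_1 ≅ Z^21, C_2 ≅ Z^14.

Boundary ∂_1: C_1 → C_0 sends each edge [p,q] (with p < q) to q − p. For instance
  ∂[0,2] = [2] − [0].
This gives a 7×21 integer matrix of rank 6; reducing to Smith normal form yields diagonal entries (1,1,1,1,1,1).

The boundary map ∂_2: C_2 → C_1 maps a triangle to the signed sum of its edges. For instance
  ∂[0,5,6] = [5,6] − [0,6] + [0,5],
  ∂[0,1,5] = [1,5] − [0,5] + [0,1].
As a 21×14 matrix over Z this has rank 13, with invariant factors (1,1,1,1,1,1,1,1,1,1,1,1,1).

Reading off H_k = ker ∂_k / im ∂_{k+1}:

  H_1: rank ker ∂_1 − rank ∂_2 = (21 − 6) − 13 = 2, and the invariant factors of ∂_2 are all 1, so H_1 ≅ Z^2.

(K is a triangulation of the torus T^2.)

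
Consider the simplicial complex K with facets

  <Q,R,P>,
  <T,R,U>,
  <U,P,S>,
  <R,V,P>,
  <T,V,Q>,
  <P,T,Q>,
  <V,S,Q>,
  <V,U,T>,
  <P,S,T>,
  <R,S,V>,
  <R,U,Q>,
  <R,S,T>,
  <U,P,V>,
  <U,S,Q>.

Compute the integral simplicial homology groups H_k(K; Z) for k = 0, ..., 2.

H_0 ≅ Z,  H_1 ≅ Z^2,  H_2 ≅ Z.

We work with the vertex ordering P < Q < R < S < T < U < V. The simplices of K, each written with vertices in increasing order, are:

  0-simplices (7): P, Q, R, S, T, U, V
  1-simplices (21): PQ, PR, PS, PT, PU, PV, QR, QS, QT, QU, QV, RS, RT, RU, RV, ST, SU, SV, TU, TV, UV
  2-simplices (14): PQR, PQT, PRV, PST, PSU, PUV, QRU, QSU, QSV, QTV, RST, RSV, RTU, TUV

giving chain groups C_0 ≅ Z^7, C_1 ≅ Z^21, C_2 ≅ Z^14.

The boundary map ∂_1: C_1 → C_0 maps an edge to its endpoints' difference, ∂[p,q] = q − p. For instance
  ∂PV = V − P.
The resulting 7×21 matrix has rank 6, and its Smith normal form has invariant factors (1,1,1,1,1,1).

∂_2: C_2 → C_1 sends each 2-simplex [p,q,r] to [q,r] − [p,r] + [p,q]. For instance
  ∂PQT = QT − PT + PQ,
  ∂QTV = TV − QV + QT.
As a 21×14 matrix over Z this has rank 13, with invariant factors (1,1,1,1,1,1,1,1,1,1,1,1,1).

From H_k ≅ ker(∂_k) / im(∂_{k+1}) we obtain:

  H_0: rank C_0 − rank ∂_1 = 7 − 6 = 1, and the invariant factors of ∂_1 are all 1, so H_0 = Z.
  H_1: rank ker ∂_1 − rank ∂_2 = (21 − 6) − 13 = 2, and the invariant factors of ∂_2 are all 1, so H_1 = Z^2.
  H_2: rank ker ∂_2 − rank ∂_3 = (14 − 13) − 0 = 1, and there is no ∂_3, so H_2 = Z.

As a check, the Euler characteristic is 7 − 21 + 14 = 0, which agrees with 1 − 2 + 1 = 0.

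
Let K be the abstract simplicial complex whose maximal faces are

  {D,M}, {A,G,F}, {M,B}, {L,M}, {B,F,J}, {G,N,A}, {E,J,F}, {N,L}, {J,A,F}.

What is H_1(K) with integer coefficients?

H_1 ≅ Z.

Order the vertices as A < B < D < E < F < G < J < L < M < N. Listing each simplex with vertices in this order, K has dimension 2 with simplices:

  0-simplices (10): A, B, D, E, F, G, J, L, M, N
  1-simplices (15): AF, AG, AJ, AN, BF, BJ, BM, DM, EF, EJ, FG, FJ, GN, LM, LN
  2-simplices (5): AFG, AFJ, AGN, BFJ, EFJ

giving chain groups C_0 ≅ Z^10, C_1 ≅ Z^15, C_2 ≅ Z^5.

∂_1: C_1 → C_0 maps an edge to its endpoints' difference, ∂[p,q] = q − p.
As a 10×15 matrix over Z this has rank 9, with invariant factors (1,1,1,1,1,1,1,1,1).

The boundary map ∂_2: C_2 → C_1 sends each 2-simplex [p,q,r] to [q,r] − [p,r] + [p,q]. For instance
  ∂BFJ = FJ − BJ + BF,
  ∂AFG = FG − AG + AF.
The resulting 15×5 matrix has rank 5, and its Smith normal form has invariant factors (1,1,1,1,1).

Now H_k = ker ∂_k / im ∂_{k+1}, so:

  H_1: rank ker ∂_1 − rank ∂_2 = (15 − 9) − 5 = 1, and the invariant factors of ∂_2 are all 1, so H_1 = Z.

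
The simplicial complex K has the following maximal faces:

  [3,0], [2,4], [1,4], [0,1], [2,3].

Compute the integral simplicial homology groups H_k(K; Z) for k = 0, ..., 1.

H_0 ≅ Z,  H_1 ≅ Z.

Take the total order 0 < 1 < 2 < 3 < 4 on the vertex set. Then K (dimension 1) consists of the simplices:

  0-simplices (5): [0], [1], [2], [3], [4]
  1-simplices (5): [0,1], [0,3], [1,4], [2,3], [2,4]

Hence C_0 ≅ Z^5, C_1 ≅ Z^5.

∂_1: C_1 → C_0 sends each edge [p,q] (with p < q) to q − p. For instance
  ∂[1,4] = [4] − [1].
This gives a 5×5 integer matrix of rank 4; reducing to Smith normal form yields diagonal entries (1,1,1,1).

From H_k ≅ ker(∂_k) / im(∂_{k+1}) we obtain:

  H_0: rank C_0 − rank ∂_1 = 5 − 4 = 1, and the invariant factors of ∂_1 are all 1, so H_0 = Z.
  H_1: rank ker ∂_1 − rank ∂_2 = (5 − 4) − 0 = 1, and there is no ∂_2, so H_1 = Z.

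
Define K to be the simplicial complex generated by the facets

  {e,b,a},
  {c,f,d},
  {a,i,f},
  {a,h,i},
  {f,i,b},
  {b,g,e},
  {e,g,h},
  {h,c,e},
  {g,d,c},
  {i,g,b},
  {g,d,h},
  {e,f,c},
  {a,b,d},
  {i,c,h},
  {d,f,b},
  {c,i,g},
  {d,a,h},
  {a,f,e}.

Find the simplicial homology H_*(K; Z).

Fix the vertex order a < b < c < d < e < f < g < h < i and write every simplex with vertices in increasing order. Then dim K = 2 and the simplices of K are:

  0-simplices (9): a, b, c, d, e, f, g, h, i
  1-simplices (27): ab, ad, ae, af, ah, ai, bd, be, bf, bg, bi, cd, ce, cf, cg, ch, ci, df, dg, dh, ef, eg, eh, fi, gh, gi, hi
  2-simplices (18): abd, abe, adh, aef, afi, ahi, bdf, beg, bfi, bgi, cdf, cdg, cef, ceh, cgi, chi, dgh, egh

so the chain groups are C_0 ≅ Z^9, C_1 ≅ Z^27, C_2 ≅ Z^18.

Boundary ∂_1: C_1 → C_0 maps an edge to its endpoints' difference, ∂[p,q] = q − p. For instance
  ∂gh = h − g.
The 9×27 boundary matrix has rank 8 and Smith normal form diag(1,1,1,1,1,1,1,1).

The boundary map ∂_2: C_2 → C_1 acts by ∂[p,q,r] = [q,r] − [p,r] + [p,q]. For instance
  ∂bdf = df − bf + bd,
  ∂abe = be − ae + ab.
This gives a 27×18 integer matrix of rank 18; reducing to Smith normal form yields diagonal entries (1,1,1,1,1,1,1,1,1,1,1,1,1,1,1,1,1,2).

From H_k ≅ ker(∂_k) / im(∂_{k+1}) we obtain:

  H_0: rank C_0 − rank ∂_1 = 9 − 8 = 1, and the invariant factors of ∂_1 are all 1, so H_0 = Z.
  H_1: rank ker ∂_1 − rank ∂_2 = (27 − 8) − 18 = 1, and ∂_2 has invariant factor 2 > 1, so H_1 = Z ⊕ Z/2.
  H_2: rank ker ∂_2 − rank ∂_3 = (18 − 18) − 0 = 0, and there is no ∂_3, so H_2 = 0.

As a check, the Euler characteristic is 9 − 27 + 18 = 0, which agrees with 1 − 1 + 0 = 0.
(K is a triangulation of the Klein bottle.)

H_0 = Z,  H_1 = Z ⊕ Z/2,  H_2 = 0.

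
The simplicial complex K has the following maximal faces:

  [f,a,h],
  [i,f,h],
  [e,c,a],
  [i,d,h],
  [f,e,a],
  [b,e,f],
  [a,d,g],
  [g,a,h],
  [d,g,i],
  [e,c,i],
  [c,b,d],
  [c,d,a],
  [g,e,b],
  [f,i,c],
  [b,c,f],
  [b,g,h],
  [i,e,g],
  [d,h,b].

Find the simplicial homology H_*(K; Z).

Fix the vertex order a < b < c < d < e < f < g < h < i and write every simplex with vertices in increasing order. Then dim K = 2 and the simplices of K are:

  0-simplices (9): a, b, c, d, e, f, g, h, i
  1-simplices (27): ac, ad, ae, af, ag, ah, bc, bd, be, bf, bg, bh, cd, ce, cf, ci, dg, dh, di, ef, eg, ei, fh, fi, gh, gi, hi
  2-simplices (18): acd, ace, adg, aef, afh, agh, bcd, bcf, bdh, bef, beg, bgh, cei, cfi, dgi, dhi, egi, fhi

so the chain groups are C_0 ≅ Z^9, C_1 ≅ Z^27, C_2 ≅ Z^18.

∂_1: C_1 → C_0 is given by ∂[p,q] = [q] − [p]. For instance
  ∂gh = h − g.
The resulting 9×27 matrix has rank 8, and its Smith normal form has invariant factors (1,1,1,1,1,1,1,1).

The boundary map ∂_2: C_2 → C_1 maps a triangle to the signed sum of its edges. For instance
  ∂adg = dg − ag + ad,
  ∂ace = ce − ae + ac.
The 27×18 boundary matrix has rank 18 and Smith normal form diag(1,1,1,1,1,1,1,1,1,1,1,1,1,1,1,1,1,2).

From H_k ≅ ker(∂_k) / im(∂_{k+1}) we obtain:

  H_0: rank C_0 − rank ∂_1 = 9 − 8 = 1, and the invariant factors of ∂_1 are all 1, so H_0 ≅ Z.
  H_1: rank ker ∂_1 − rank ∂_2 = (27 − 8) − 18 = 1, and ∂_2 has invariant factor 2 > 1, so H_1 ≅ Z ⊕ Z_2.
  H_2: rank ker ∂_2 − rank ∂_3 = (18 − 18) − 0 = 0, and there is no ∂_3, so H_2 ≅ 0.

H_0 ≅ Z,  H_1 ≅ Z ⊕ Z_2,  H_2 = 0.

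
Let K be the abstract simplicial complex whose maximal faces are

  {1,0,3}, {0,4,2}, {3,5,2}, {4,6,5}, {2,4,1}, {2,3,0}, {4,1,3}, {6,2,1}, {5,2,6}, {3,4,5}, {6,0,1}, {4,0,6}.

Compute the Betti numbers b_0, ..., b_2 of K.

K has 7 vertices, 18 edges, 12 triangles.
rank ∂_0 = 0, rank ∂_1 = 6 ⇒ b_0 = 7 − 0 − 6 = 1; all invariant factors of ∂_1 are 1 so no torsion. So H_0 = Z.
rank ∂_1 = 6, rank ∂_2 = 12 ⇒ b_1 = 18 − 6 − 12 = 0; ∂_2 has invariant factor(s) [2] giving torsion. So H_1 = Z/2Z.
rank ∂_2 = 12, rank ∂_3 = 0 ⇒ b_2 = 12 − 12 − 0 = 0. So H_2 = 0.

b_0 = 1, b_1 = 0, b_2 = 0.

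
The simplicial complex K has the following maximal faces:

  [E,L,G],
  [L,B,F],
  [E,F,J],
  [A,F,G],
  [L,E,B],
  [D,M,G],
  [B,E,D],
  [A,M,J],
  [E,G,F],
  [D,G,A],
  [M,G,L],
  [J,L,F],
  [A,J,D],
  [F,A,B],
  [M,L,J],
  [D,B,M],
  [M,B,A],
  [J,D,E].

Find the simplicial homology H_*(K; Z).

We work with the vertex ordering A < B < D < E < F < G < J < L < M. The simplices of K, each written with vertices in increasing order, are:

  0-simplices (9): A, B, D, E, F, G, J, L, M
  1-simplices (27): AB, AD, AF, AG, AJ, AM, BD, BE, BF, BL, BM, DE, DG, DJ, DM, EF, EG, EJ, EL, FG, FJ, FL, GL, GM, JL, JM, LM
  2-simplices (18): ABF, ABM, ADG, ADJ, AFG, AJM, BDE, BDM, BEL, BFL, DEJ, DGM, EFG, EFJ, EGL, FJL, GLM, JLM

Hence C_0 ≅ Z^9, C_1 ≅ Z^27, C_2 ≅ Z^18.

Boundary ∂_1: C_1 → C_0 sends each edge [p,q] (with p < q) to q − p. For instance
  ∂AM = M − A.
This gives a 9×27 integer matrix of rank 8; reducing to Smith normal form yields diagonal entries (1,1,1,1,1,1,1,1).

Boundary ∂_2: C_2 → C_1 maps a triangle to the signed sum of its edges. For instance
  ∂EGL = GL − EL + EG,
  ∂BDE = DE − BE + BD.
This gives a 27×18 integer matrix of rank 18; reducing to Smith normal form yields diagonal entries (1,1,1,1,1,1,1,1,1,1,1,1,1,1,1,1,1,2).

Computing H_k = (kernel of ∂_k) / (image of ∂_{k+1}):

  H_0: rank C_0 − rank ∂_1 = 9 − 8 = 1, and the invariant factors of ∂_1 are all 1, so H_0 ≅ Z.
  H_1: rank ker ∂_1 − rank ∂_2 = (27 − 8) − 18 = 1, and ∂_2 has invariant factor 2 > 1, so H_1 ≅ Z × Z/2.
  H_2: rank ker ∂_2 − rank ∂_3 = (18 − 18) − 0 = 0, and there is no ∂_3, so H_2 ≅ 0.

(K is a triangulation of the Klein bottle.)

H_0 = Z,  H_1 = Z × Z/2,  H_2 = 0.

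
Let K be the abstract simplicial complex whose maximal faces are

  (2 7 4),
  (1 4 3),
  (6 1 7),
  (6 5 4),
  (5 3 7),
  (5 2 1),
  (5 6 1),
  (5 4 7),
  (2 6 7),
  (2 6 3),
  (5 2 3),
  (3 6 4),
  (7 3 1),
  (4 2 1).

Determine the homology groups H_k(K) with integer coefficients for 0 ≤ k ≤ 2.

H_0 = Z,  H_1 = Z^2,  H_2 = Z.

Take the total order 1 < 2 < 3 < 4 < 5 < 6 < 7 on the vertex set. Then K (dimension 2) consists of the simplices:

  0-simplices (7): [1], [2], [3], [4], [5], [6], [7]
  1-simplices (21): [1,2], [1,3], [1,4], [1,5], [1,6], [1,7], [2,3], [2,4], [2,5], [2,6], [2,7], [3,4], [3,5], [3,6], [3,7], [4,5], [4,6], [4,7], [5,6], [5,7], [6,7]
  2-simplices (14): [1,2,4], [1,2,5], [1,3,4], [1,3,7], [1,5,6], [1,6,7], [2,3,5], [2,3,6], [2,4,7], [2,6,7], [3,4,6], [3,5,7], [4,5,6], [4,5,7]

Hence C_0 ≅ Z^7, C_1 ≅ Z^21, C_2 ≅ Z^14.

Boundary ∂_1: C_1 → C_0 maps an edge to its endpoints' difference, ∂[p,q] = q − p.
This gives a 7×21 integer matrix of rank 6; reducing to Smith normal form yields diagonal entries (1,1,1,1,1,1).

∂_2: C_2 → C_1 sends each 2-simplex [p,q,r] to [q,r] − [p,r] + [p,q]. For instance
  ∂[3,5,7] = [5,7] − [3,7] + [3,5],
  ∂[3,4,6] = [4,6] − [3,6] + [3,4].
As a 21×14 matrix over Z this has rank 13, with invariant factors (1,1,1,1,1,1,1,1,1,1,1,1,1).

From H_k ≅ ker(∂_k) / im(∂_{k+1}) we obtain:

  H_0: rank C_0 − rank ∂_1 = 7 − 6 = 1, and the invariant factors of ∂_1 are all 1, so H_0 ≅ Z.
  H_1: rank ker ∂_1 − rank ∂_2 = (21 − 6) − 13 = 2, and the invariant factors of ∂_2 are all 1, so H_1 ≅ Z^2.
  H_2: rank ker ∂_2 − rank ∂_3 = (14 − 13) − 0 = 1, and there is no ∂_3, so H_2 ≅ Z.

As a check, the Euler characteristic is 7 − 21 + 14 = 0, which agrees with 1 − 2 + 1 = 0.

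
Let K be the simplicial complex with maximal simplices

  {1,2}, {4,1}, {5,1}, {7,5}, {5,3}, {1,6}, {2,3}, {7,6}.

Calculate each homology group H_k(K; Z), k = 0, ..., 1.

We work with the vertex ordering 1 < 2 < 3 < 4 < 5 < 6 < 7. The simplices of K, each written with vertices in increasing order, are:

  0-simplices (7): [1], [2], [3], [4], [5], [6], [7]
  1-simplices (8): [1,2], [1,4], [1,5], [1,6], [2,3], [3,5], [5,7], [6,7]

giving chain groups C_0 ≅ Z^7, C_1 ≅ Z^8.

Boundary ∂_1: C_1 → C_0 sends each edge [p,q] (with p < q) to q − p.
As a 7×8 matrix over Z this has rank 6, with invariant factors (1,1,1,1,1,1).

Computing H_k = (kernel of ∂_k) / (image of ∂_{k+1}):

  H_0: rank C_0 − rank ∂_1 = 7 − 6 = 1, and the invariant factors of ∂_1 are all 1, so H_0 = Z.
  H_1: rank ker ∂_1 − rank ∂_2 = (8 − 6) − 0 = 2, and there is no ∂_2, so H_1 = Z^2.

H_0 ≅ Z,  H_1 ≅ Z^2.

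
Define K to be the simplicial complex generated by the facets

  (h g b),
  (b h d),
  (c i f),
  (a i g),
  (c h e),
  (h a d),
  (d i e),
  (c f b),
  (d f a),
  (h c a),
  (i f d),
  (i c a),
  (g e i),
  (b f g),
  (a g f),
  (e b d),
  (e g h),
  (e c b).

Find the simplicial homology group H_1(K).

H_1 ≅ Z ⊕ Z/2Z.

Fix the vertex order a < b < c < d < e < f < g < h < i and write every simplex with vertices in increasing order. Then dim K = 2 and the simplices of K are:

  0-simplices (9): a, b, c, d, e, f, g, h, i
  1-simplices (27): ac, ad, af, ag, ah, ai, bc, bd, be, bf, bg, bh, ce, cf, ch, ci, de, df, dh, di, eg, eh, ei, fg, fi, gh, gi
  2-simplices (18): ach, aci, adf, adh, afg, agi, bce, bcf, bde, bdh, bfg, bgh, ceh, cfi, dei, dfi, egh, egi

Hence C_0 ≅ Z^9, C_1 ≅ Z^27, C_2 ≅ Z^18.

∂_1: C_1 → C_0 sends each edge [p,q] (with p < q) to q − p. For instance
  ∂ci = i − c.
This gives a 9×27 integer matrix of rank 8; reducing to Smith normal form yields diagonal entries (1,1,1,1,1,1,1,1).

Boundary ∂_2: C_2 → C_1 sends each 2-simplex [p,q,r] to [q,r] − [p,r] + [p,q]. For instance
  ∂bcf = cf − bf + bc,
  ∂agi = gi − ai + ag.
This gives a 27×18 integer matrix of rank 18; reducing to Smith normal form yields diagonal entries (1,1,1,1,1,1,1,1,1,1,1,1,1,1,1,1,1,2).

Reading off H_k = ker ∂_k / im ∂_{k+1}:

  H_1: rank ker ∂_1 − rank ∂_2 = (27 − 8) − 18 = 1, and ∂_2 has invariant factor 2 > 1, so H_1 ≅ Z ⊕ Z/2Z.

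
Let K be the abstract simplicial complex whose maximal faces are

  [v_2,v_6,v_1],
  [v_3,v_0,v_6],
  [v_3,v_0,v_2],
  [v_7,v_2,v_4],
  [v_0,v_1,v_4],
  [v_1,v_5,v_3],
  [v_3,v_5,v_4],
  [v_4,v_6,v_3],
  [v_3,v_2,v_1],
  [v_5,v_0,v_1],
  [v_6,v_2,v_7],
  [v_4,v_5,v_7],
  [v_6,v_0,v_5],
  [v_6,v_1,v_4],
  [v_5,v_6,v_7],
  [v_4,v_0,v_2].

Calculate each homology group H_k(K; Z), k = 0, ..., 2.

H_0 ≅ Z,  H_1 ≅ Z^2,  H_2 ≅ Z.

We work with the vertex ordering v_0 < v_1 < v_2 < v_3 < v_4 < v_5 < v_6 < v_7. The simplices of K, each written with vertices in increasing order, are:

  0-simplices (8): [v_0], [v_1], [v_2], [v_3], [v_4], [v_5], [v_6], [v_7]
  1-simplices (24): (24 of them)
  2-simplices (16): (16 of them)

Hence C_0 ≅ Z^8, C_1 ≅ Z^24, C_2 ≅ Z^16.

The boundary map ∂_1: C_1 → C_0 is given by ∂[p,q] = [q] − [p]. For instance
  ∂[v_1,v_3] = [v_3] − [v_1].
As a 8×24 matrix over Z this has rank 7, with invariant factors (1,1,1,1,1,1,1).

The boundary map ∂_2: C_2 → C_1 acts by ∂[p,q,r] = [q,r] − [p,r] + [p,q]. For instance
  ∂[v_0,v_1,v_4] = [v_1,v_4] − [v_0,v_4] + [v_0,v_1],
  ∂[v_1,v_2,v_6] = [v_2,v_6] − [v_1,v_6] + [v_1,v_2].
This gives a 24×16 integer matrix of rank 15; reducing to Smith normal form yields diagonal entries (1,1,1,1,1,1,1,1,1,1,1,1,1,1,1).

Reading off H_k = ker ∂_k / im ∂_{k+1}:

  H_0: rank C_0 − rank ∂_1 = 8 − 7 = 1, and the invariant factors of ∂_1 are all 1, so H_0 = Z.
  H_1: rank ker ∂_1 − rank ∂_2 = (24 − 7) − 15 = 2, and the invariant factors of ∂_2 are all 1, so H_1 = Z^2.
  H_2: rank ker ∂_2 − rank ∂_3 = (16 − 15) − 0 = 1, and there is no ∂_3, so H_2 = Z.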